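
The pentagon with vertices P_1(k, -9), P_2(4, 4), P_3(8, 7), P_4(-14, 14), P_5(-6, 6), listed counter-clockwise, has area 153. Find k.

-5

Write out the shoelace sum; only the two edges meeting at P_1 involve k:
2·Area = [((-6)·(-9) − k·6) + (k·4 − 4·(-9))] + 206
       = -2·k + 296 = 306
⇒ k = -5.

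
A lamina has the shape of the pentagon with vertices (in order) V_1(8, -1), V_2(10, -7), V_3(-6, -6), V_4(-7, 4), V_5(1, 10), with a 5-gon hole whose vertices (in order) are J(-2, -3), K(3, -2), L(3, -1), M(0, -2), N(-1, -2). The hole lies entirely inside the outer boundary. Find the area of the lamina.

181

Outer boundary:
Apply Gauss's area formula: 2A = Σ (x_i·y_{i+1} − x_{i+1}·y_i), indices taken mod 5.
Σ = (-46) + (-102) + (-66) + (-74) + (-81) = -369
Area = |Σ|/2 = 184.5.
Hole:
Apply the surveyor's formula: 2A = Σ (x_i·y_{i+1} − x_{i+1}·y_i), indices taken mod 5.
Cross-terms: 13, 3, -6, -2, -1  ⇒  Σ = 7
Area = |Σ|/2 = 3.5.
Net area = 184.5 − 3.5 = 181.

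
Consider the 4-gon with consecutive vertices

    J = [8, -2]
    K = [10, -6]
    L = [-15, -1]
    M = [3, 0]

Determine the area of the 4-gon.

Apply the shoelace formula: 2A = Σ (x_i·y_{i+1} − x_{i+1}·y_i), indices taken mod 4.
J→K: (8)(-6) − (10)(-2) = -28
K→L: (10)(-1) − (-15)(-6) = -100
L→M: (-15)(0) − (3)(-1) = 3
M→J: (3)(-2) − (8)(0) = -6
Σ = -131
Area = |Σ|/2 = 65.5.

65.5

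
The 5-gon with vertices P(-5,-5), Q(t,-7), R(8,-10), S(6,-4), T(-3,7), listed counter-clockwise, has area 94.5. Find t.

2

Write out the shoelace sum; only the two edges meeting at Q involve t:
2·Area = [((-5)·(-7) − t·(-5)) + (t·(-10) − 8·(-7))] + 108
       = -5·t + 199 = 189
⇒ t = 2.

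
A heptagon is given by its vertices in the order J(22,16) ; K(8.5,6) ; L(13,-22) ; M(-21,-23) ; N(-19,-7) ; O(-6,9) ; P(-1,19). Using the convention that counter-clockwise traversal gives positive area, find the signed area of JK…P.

-1036

Σ = (-4) + (-265) + (-761) + (-290) + (-213) + (-105) + (-434) = -2072
Signed area = Σ/2 = -1036 (negative ⇒ clockwise traversal).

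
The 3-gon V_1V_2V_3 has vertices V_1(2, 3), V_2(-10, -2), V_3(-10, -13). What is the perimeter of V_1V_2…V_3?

|V_1V_2| = √((-12)² + (-5)²) = √169 = 13
|V_2V_3| = √((0)² + (-11)²) = √121 = 11
|V_3V_1| = √((12)² + (16)²) = √400 = 20
Perimeter = 13 + 11 + 20 = 44.

44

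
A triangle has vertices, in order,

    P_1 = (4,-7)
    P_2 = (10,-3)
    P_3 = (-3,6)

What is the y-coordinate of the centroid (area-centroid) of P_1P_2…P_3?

-4/3

Apply the surveyor's formula. First the cross-terms c_i = x_i·y_{i+1} − x_{i+1}·y_i:
  58, 51, -3  ⇒  2A = 106, A = 53.
Then Σ (y_i + y_{i+1})·c_i = -424, so ȳ = -424 / (6·53) = -4/3.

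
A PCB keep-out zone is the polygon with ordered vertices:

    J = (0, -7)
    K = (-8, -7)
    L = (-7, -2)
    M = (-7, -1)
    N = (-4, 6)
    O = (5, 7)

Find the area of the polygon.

117.5

J→K: (0)(-7) − (-8)(-7) = -56
K→L: (-8)(-2) − (-7)(-7) = -33
L→M: (-7)(-1) − (-7)(-2) = -7
M→N: (-7)(6) − (-4)(-1) = -46
N→O: (-4)(7) − (5)(6) = -58
O→J: (5)(-7) − (0)(7) = -35
Σ = -235
Area = |Σ|/2 = 117.5.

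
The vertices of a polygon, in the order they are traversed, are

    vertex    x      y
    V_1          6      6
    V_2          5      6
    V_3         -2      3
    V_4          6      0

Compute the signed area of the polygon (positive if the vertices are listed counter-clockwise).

Σ = (6) + (27) + (-18) + (36) = 51
Signed area = Σ/2 = 25.5 (positive ⇒ counter-clockwise traversal).

25.5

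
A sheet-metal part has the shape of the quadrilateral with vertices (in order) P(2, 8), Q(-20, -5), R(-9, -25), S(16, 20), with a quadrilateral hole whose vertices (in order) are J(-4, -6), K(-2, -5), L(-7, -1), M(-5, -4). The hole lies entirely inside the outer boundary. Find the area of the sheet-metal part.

450.5

Outer boundary:
Apply the shoelace formula: 2A = Σ (x_i·y_{i+1} − x_{i+1}·y_i), indices taken mod 4.
Σ = (150) + (455) + (220) + (88) = 913
Area = |Σ|/2 = 456.5.
Hole:
Σ = (8) + (-33) + (23) + (14) = 12
Area = |Σ|/2 = 6.
Net area = 456.5 − 6 = 450.5.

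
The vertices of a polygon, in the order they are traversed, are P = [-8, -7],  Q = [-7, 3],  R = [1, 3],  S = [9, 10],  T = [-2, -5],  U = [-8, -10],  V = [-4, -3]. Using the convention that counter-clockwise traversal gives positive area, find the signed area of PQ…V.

Σ = (-73) + (-24) + (-17) + (-25) + (-20) + (-16) + (4) = -171
Signed area = Σ/2 = -85.5 (negative ⇒ clockwise traversal).

-85.5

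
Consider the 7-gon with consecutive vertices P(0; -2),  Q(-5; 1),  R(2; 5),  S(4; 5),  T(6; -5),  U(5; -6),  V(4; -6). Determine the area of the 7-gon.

Apply Gauss's area formula: 2A = Σ (x_i·y_{i+1} − x_{i+1}·y_i), indices taken mod 7.
Σ = (-10) + (-27) + (-10) + (-50) + (-11) + (-6) + (-8) = -122
Area = |Σ|/2 = 61.

61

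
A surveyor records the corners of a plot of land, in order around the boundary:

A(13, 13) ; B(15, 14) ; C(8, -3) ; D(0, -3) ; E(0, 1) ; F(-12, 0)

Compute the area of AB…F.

169

Apply the surveyor's formula: 2A = Σ (x_i·y_{i+1} − x_{i+1}·y_i), indices taken mod 6.
A→B: (13)(14) − (15)(13) = -13
B→C: (15)(-3) − (8)(14) = -157
C→D: (8)(-3) − (0)(-3) = -24
D→E: (0)(1) − (0)(-3) = 0
E→F: (0)(0) − (-12)(1) = 12
F→A: (-12)(13) − (13)(0) = -156
Σ = -338
Area = |Σ|/2 = 169.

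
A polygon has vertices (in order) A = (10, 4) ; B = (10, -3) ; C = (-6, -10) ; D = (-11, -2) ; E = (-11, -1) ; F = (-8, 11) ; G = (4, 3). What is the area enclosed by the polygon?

254

Apply Gauss's area formula: 2A = Σ (x_i·y_{i+1} − x_{i+1}·y_i), indices taken mod 7.
Σ = (-70) + (-118) + (-98) + (-11) + (-129) + (-68) + (-14) = -508
Area = |Σ|/2 = 254.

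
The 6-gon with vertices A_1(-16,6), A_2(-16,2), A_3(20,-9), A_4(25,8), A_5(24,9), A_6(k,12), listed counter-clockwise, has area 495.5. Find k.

The doubled signed area Σ (x_i y_{i+1} − x_{i+1} y_i) is linear in k.
With k=0 it equals 1066; the coefficient of k is -3 (from the two edges through A_6).
So -3·k + 1066 = 2·495.5 = 991 ⇒ k = 25.

25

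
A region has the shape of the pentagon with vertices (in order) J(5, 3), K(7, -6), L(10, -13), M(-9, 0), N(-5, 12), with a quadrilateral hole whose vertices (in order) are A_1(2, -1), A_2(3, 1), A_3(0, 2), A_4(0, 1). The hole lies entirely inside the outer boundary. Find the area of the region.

Outer boundary:
Apply Gauss's area formula: 2A = Σ (x_i·y_{i+1} − x_{i+1}·y_i), indices taken mod 5.
Σ = (-51) + (-31) + (-117) + (-108) + (-75) = -382
Area = |Σ|/2 = 191.
Hole:
Apply the surveyor's formula: 2A = Σ (x_i·y_{i+1} − x_{i+1}·y_i), indices taken mod 4.
Σ = (5) + (6) + (0) + (-2) = 9
Area = |Σ|/2 = 4.5.
Net area = 191 − 4.5 = 186.5.

186.5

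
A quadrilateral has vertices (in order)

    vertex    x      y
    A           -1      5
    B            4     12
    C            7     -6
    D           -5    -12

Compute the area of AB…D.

Apply the shoelace formula: 2A = Σ (x_i·y_{i+1} − x_{i+1}·y_i), indices taken mod 4.
Cross-terms: -32, -108, -114, -37  ⇒  Σ = -291
Area = |Σ|/2 = 145.5.

145.5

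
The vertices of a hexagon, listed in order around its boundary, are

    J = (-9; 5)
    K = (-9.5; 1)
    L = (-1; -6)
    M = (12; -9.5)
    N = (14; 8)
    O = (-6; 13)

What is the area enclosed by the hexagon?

362

J→K: (-9)(1) − (-9.5)(5) = 38.5
K→L: (-9.5)(-6) − (-1)(1) = 58
L→M: (-1)(-9.5) − (12)(-6) = 81.5
M→N: (12)(8) − (14)(-9.5) = 229
N→O: (14)(13) − (-6)(8) = 230
O→J: (-6)(5) − (-9)(13) = 87
Σ = 724
Area = |Σ|/2 = 362.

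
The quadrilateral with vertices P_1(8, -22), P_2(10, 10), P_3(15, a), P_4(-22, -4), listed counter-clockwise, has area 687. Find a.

24

The doubled signed area Σ (x_i y_{i+1} − x_{i+1} y_i) is linear in a.
With a=0 it equals 606; the coefficient of a is 32 (from the two edges through P_3).
So 32·a + 606 = 2·687 = 1374 ⇒ a = 24.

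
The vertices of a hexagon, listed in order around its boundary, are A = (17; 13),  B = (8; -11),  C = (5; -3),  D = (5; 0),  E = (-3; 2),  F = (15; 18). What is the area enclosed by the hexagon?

Cross-terms: -291, 31, 15, 10, -84, -111  ⇒  Σ = -430
Area = |Σ|/2 = 215.

215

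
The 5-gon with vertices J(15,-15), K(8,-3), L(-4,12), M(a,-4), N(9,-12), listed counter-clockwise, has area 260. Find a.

Write out the shoelace sum; only the two edges meeting at M involve a:
2·Area = [((-4)·(-4) − a·12) + (a·(-12) − 9·(-4))] + 204
       = -24·a + 256 = 520
⇒ a = -11.

-11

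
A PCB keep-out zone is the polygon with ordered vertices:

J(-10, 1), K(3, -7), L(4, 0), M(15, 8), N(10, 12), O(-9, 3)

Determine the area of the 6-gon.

Apply Gauss's area formula: 2A = Σ (x_i·y_{i+1} − x_{i+1}·y_i), indices taken mod 6.
Cross-terms: 67, 28, 32, 100, 138, 21  ⇒  Σ = 386
Area = |Σ|/2 = 193.

193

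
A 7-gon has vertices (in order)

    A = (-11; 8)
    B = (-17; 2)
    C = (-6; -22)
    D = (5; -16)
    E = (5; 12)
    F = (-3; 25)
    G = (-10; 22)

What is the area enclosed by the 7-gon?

Cross-terms: 114, 386, 206, 140, 161, 184, 162  ⇒  Σ = 1353
Area = |Σ|/2 = 676.5.

676.5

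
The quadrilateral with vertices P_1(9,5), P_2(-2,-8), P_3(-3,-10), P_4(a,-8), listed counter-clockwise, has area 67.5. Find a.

7

Write out the shoelace sum; only the two edges meeting at P_4 involve a:
2·Area = [((-3)·(-8) − a·(-10)) + (a·5 − 9·(-8))] + -66
       = 15·a + 30 = 135
⇒ a = 7.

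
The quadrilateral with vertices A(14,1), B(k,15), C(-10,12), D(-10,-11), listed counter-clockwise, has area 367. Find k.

Write out the shoelace sum; only the two edges meeting at B involve k:
2·Area = [(14·15 − k·1) + (k·12 − (-10)·15)] + 374
       = 11·k + 734 = 734
⇒ k = 0.

0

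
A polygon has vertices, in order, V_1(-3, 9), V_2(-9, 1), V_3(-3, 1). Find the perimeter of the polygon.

|V_1V_2| = √((-6)² + (-8)²) = √100 = 10
|V_2V_3| = √((6)² + (0)²) = √36 = 6
|V_3V_1| = √((0)² + (8)²) = √64 = 8
Perimeter = 10 + 6 + 8 = 24.

24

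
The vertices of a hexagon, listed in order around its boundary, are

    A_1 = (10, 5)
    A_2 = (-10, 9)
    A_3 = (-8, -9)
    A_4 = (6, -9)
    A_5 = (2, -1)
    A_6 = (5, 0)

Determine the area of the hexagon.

Apply the surveyor's formula: 2A = Σ (x_i·y_{i+1} − x_{i+1}·y_i), indices taken mod 6.
Cross-terms: 140, 162, 126, 12, 5, 25  ⇒  Σ = 470
Area = |Σ|/2 = 235.

235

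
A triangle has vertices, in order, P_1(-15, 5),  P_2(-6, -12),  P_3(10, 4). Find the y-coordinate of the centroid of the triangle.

-1

Apply the shoelace formula. First the cross-terms c_i = x_i·y_{i+1} − x_{i+1}·y_i:
  210, 96, 110  ⇒  2A = 416, A = 208.
Then Σ (y_i + y_{i+1})·c_i = -1248, so ȳ = -1248 / (6·208) = -1.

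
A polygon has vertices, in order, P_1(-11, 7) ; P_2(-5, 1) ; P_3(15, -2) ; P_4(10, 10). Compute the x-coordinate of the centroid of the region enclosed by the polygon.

404/123

Apply the surveyor's formula. First the cross-terms c_i = x_i·y_{i+1} − x_{i+1}·y_i:
  24, -5, 170, 180  ⇒  2A = 369, A = 184.5.
Then Σ (x_i + x_{i+1})·c_i = 3636, so x̄ = 3636 / (6·184.5) = 404/123.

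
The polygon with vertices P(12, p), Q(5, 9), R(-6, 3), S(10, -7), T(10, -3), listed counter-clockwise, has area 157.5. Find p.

10

Write out the shoelace sum; only the two edges meeting at P involve p:
2·Area = [(10·p − 12·(-3)) + (12·9 − 5·p)] + 121
       = 5·p + 265 = 315
⇒ p = 10.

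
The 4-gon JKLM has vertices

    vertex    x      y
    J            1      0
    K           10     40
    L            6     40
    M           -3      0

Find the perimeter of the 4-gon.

90

|JK| = √((9)² + (40)²) = √1681 = 41
|KL| = √((-4)² + (0)²) = √16 = 4
|LM| = √((-9)² + (-40)²) = √1681 = 41
|MJ| = √((4)² + (0)²) = √16 = 4
Perimeter = 41 + 4 + 41 + 4 = 90.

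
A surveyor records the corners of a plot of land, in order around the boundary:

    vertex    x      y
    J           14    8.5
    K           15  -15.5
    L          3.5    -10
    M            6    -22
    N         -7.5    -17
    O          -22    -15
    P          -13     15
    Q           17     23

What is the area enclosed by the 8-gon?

1121.125

Apply the shoelace (surveyor's) formula: 2A = Σ (x_i·y_{i+1} − x_{i+1}·y_i), indices taken mod 8.
Σ = (-344.5) + (-95.75) + (-17) + (-267) + (-261.5) + (-525) + (-554) + (-177.5) = -2242.25
Area = |Σ|/2 = 1121.125.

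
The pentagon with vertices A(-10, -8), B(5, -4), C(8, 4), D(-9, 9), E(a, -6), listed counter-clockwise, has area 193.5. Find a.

-9

The doubled signed area Σ (x_i y_{i+1} − x_{i+1} y_i) is linear in a.
With a=0 it equals 234; the coefficient of a is -17 (from the two edges through E).
So -17·a + 234 = 2·193.5 = 387 ⇒ a = -9.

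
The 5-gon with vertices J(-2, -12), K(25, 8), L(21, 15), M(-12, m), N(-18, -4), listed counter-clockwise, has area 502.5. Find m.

The doubled signed area Σ (x_i y_{i+1} − x_{i+1} y_i) is linear in m.
With m=0 it equals 927; the coefficient of m is 39 (from the two edges through M).
So 39·m + 927 = 2·502.5 = 1005 ⇒ m = 2.

2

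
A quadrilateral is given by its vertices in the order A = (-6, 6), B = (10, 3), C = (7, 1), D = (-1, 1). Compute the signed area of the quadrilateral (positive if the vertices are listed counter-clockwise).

-40.5

Apply the shoelace formula: 2A = Σ (x_i·y_{i+1} − x_{i+1}·y_i), indices taken mod 4.
Σ = (-78) + (-11) + (8) + (0) = -81
Signed area = Σ/2 = -40.5 (negative ⇒ clockwise traversal).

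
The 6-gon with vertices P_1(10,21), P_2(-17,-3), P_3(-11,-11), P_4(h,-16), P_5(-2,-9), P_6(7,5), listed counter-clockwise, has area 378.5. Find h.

Write out the shoelace sum; only the two edges meeting at P_4 involve h:
2·Area = [((-11)·(-16) − h·(-11)) + (h·(-9) − (-2)·(-16))] + 631
       = 2·h + 775 = 757
⇒ h = -9.

-9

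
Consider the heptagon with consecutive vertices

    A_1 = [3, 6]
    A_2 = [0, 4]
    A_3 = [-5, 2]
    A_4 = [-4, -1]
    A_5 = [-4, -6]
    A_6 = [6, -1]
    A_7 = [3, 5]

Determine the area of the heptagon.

Apply Gauss's area formula: 2A = Σ (x_i·y_{i+1} − x_{i+1}·y_i), indices taken mod 7.
Σ = (12) + (20) + (13) + (20) + (40) + (33) + (3) = 141
Area = |Σ|/2 = 70.5.

70.5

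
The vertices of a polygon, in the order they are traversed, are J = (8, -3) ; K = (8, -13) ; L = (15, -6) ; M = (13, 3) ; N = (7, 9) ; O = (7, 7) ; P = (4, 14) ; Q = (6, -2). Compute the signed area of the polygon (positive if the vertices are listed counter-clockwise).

124

J→K: (8)(-13) − (8)(-3) = -80
K→L: (8)(-6) − (15)(-13) = 147
L→M: (15)(3) − (13)(-6) = 123
M→N: (13)(9) − (7)(3) = 96
N→O: (7)(7) − (7)(9) = -14
O→P: (7)(14) − (4)(7) = 70
P→Q: (4)(-2) − (6)(14) = -92
Q→J: (6)(-3) − (8)(-2) = -2
Σ = 248
Signed area = Σ/2 = 124 (positive ⇒ counter-clockwise traversal).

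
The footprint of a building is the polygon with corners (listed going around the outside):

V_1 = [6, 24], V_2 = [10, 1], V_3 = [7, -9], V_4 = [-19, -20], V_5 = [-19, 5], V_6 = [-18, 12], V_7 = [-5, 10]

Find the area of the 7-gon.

Apply Gauss's area formula: 2A = Σ (x_i·y_{i+1} − x_{i+1}·y_i), indices taken mod 7.
Cross-terms: -234, -97, -311, -475, -138, -120, -180  ⇒  Σ = -1555
Area = |Σ|/2 = 777.5.

777.5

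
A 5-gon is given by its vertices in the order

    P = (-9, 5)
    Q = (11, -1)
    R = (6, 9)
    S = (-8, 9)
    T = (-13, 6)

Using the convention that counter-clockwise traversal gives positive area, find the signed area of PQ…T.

121.5

Apply Gauss's area formula: 2A = Σ (x_i·y_{i+1} − x_{i+1}·y_i), indices taken mod 5.
P→Q: (-9)(-1) − (11)(5) = -46
Q→R: (11)(9) − (6)(-1) = 105
R→S: (6)(9) − (-8)(9) = 126
S→T: (-8)(6) − (-13)(9) = 69
T→P: (-13)(5) − (-9)(6) = -11
Σ = 243
Signed area = Σ/2 = 121.5 (positive ⇒ counter-clockwise traversal).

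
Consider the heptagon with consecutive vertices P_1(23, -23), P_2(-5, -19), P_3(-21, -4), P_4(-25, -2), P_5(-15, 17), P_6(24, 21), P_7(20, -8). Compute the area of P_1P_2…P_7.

Σ = (-552) + (-379) + (-58) + (-455) + (-723) + (-612) + (-276) = -3055
Area = |Σ|/2 = 1527.5.

1527.5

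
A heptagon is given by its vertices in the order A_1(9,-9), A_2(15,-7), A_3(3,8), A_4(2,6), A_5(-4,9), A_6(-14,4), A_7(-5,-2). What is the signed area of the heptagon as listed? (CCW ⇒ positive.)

Σ = (72) + (141) + (2) + (42) + (110) + (48) + (63) = 478
Signed area = Σ/2 = 239 (positive ⇒ counter-clockwise traversal).

239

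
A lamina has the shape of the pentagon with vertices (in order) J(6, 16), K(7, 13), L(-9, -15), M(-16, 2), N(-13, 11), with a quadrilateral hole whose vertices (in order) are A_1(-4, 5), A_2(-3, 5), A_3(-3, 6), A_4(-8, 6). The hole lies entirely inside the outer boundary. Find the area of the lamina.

Outer boundary:
Apply the shoelace (surveyor's) formula: 2A = Σ (x_i·y_{i+1} − x_{i+1}·y_i), indices taken mod 5.
Cross-terms: -34, 12, -258, -150, -274  ⇒  Σ = -704
Area = |Σ|/2 = 352.
Hole:
A_1→A_2: (-4)(5) − (-3)(5) = -5
A_2→A_3: (-3)(6) − (-3)(5) = -3
A_3→A_4: (-3)(6) − (-8)(6) = 30
A_4→A_1: (-8)(5) − (-4)(6) = -16
Σ = 6
Area = |Σ|/2 = 3.
Net area = 352 − 3 = 349.

349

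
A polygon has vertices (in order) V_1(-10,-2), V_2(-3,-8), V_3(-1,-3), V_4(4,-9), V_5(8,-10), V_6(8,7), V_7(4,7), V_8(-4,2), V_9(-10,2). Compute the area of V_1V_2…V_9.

Apply the shoelace formula: 2A = Σ (x_i·y_{i+1} − x_{i+1}·y_i), indices taken mod 9.
Σ = (74) + (1) + (21) + (32) + (136) + (28) + (36) + (12) + (40) = 380
Area = |Σ|/2 = 190.

190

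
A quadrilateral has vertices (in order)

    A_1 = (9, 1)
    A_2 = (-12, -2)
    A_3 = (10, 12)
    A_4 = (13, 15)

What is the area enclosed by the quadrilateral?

129

Apply the surveyor's formula: 2A = Σ (x_i·y_{i+1} − x_{i+1}·y_i), indices taken mod 4.
Σ = (-6) + (-124) + (-6) + (-122) = -258
Area = |Σ|/2 = 129.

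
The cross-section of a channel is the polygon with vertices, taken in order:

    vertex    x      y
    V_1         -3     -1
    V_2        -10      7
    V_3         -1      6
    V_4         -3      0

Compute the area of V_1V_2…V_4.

31.5

Apply the surveyor's formula: 2A = Σ (x_i·y_{i+1} − x_{i+1}·y_i), indices taken mod 4.
Σ = (-31) + (-53) + (18) + (3) = -63
Area = |Σ|/2 = 31.5.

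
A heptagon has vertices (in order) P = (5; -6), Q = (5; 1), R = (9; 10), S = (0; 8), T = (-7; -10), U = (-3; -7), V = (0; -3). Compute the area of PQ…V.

123.5

Cross-terms: 35, 41, 72, 56, 19, 9, 15  ⇒  Σ = 247
Area = |Σ|/2 = 123.5.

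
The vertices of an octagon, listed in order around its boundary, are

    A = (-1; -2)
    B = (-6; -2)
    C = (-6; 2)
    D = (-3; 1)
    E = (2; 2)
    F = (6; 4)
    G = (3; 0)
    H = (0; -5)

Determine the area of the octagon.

39

Cross-terms: -10, -24, 0, -8, -4, -12, -15, -5  ⇒  Σ = -78
Area = |Σ|/2 = 39.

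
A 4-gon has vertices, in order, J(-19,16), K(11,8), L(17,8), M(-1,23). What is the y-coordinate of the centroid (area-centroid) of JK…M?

Apply Gauss's area formula. First the cross-terms c_i = x_i·y_{i+1} − x_{i+1}·y_i:
  -328, -48, 399, 421  ⇒  2A = 444, A = 222.
Then Σ (y_i + y_{i+1})·c_i = 20148, so ȳ = 20148 / (6·222) = 1679/111.

1679/111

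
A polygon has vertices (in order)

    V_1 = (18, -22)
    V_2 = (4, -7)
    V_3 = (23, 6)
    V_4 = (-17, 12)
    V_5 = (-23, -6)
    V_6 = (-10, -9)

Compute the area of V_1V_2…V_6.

Apply the surveyor's formula: 2A = Σ (x_i·y_{i+1} − x_{i+1}·y_i), indices taken mod 6.
Σ = (-38) + (185) + (378) + (378) + (147) + (382) = 1432
Area = |Σ|/2 = 716.

716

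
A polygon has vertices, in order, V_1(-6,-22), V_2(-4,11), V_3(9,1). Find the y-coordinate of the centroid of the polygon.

Apply the shoelace formula. First the cross-terms c_i = x_i·y_{i+1} − x_{i+1}·y_i:
  -154, -103, -192  ⇒  2A = -449, A = -224.5.
Then Σ (y_i + y_{i+1})·c_i = 4490, so ȳ = 4490 / (6·(-224.5)) = -10/3.

-10/3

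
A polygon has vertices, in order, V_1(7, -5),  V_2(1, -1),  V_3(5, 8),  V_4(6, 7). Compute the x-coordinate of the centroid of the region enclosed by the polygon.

1108/243

Apply Gauss's area formula. First the cross-terms c_i = x_i·y_{i+1} − x_{i+1}·y_i:
  -2, 13, -13, -79  ⇒  2A = -81, A = -40.5.
Then Σ (x_i + x_{i+1})·c_i = -1108, so x̄ = -1108 / (6·(-40.5)) = 1108/243.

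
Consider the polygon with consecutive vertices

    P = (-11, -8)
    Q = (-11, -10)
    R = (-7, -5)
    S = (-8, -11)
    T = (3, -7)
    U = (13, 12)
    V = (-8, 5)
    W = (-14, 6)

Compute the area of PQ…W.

310.5

P→Q: (-11)(-10) − (-11)(-8) = 22
Q→R: (-11)(-5) − (-7)(-10) = -15
R→S: (-7)(-11) − (-8)(-5) = 37
S→T: (-8)(-7) − (3)(-11) = 89
T→U: (3)(12) − (13)(-7) = 127
U→V: (13)(5) − (-8)(12) = 161
V→W: (-8)(6) − (-14)(5) = 22
W→P: (-14)(-8) − (-11)(6) = 178
Σ = 621
Area = |Σ|/2 = 310.5.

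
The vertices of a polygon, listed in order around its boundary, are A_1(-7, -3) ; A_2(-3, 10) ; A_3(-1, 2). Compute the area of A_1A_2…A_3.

Apply the shoelace formula: 2A = Σ (x_i·y_{i+1} − x_{i+1}·y_i), indices taken mod 3.
Σ = (-79) + (4) + (17) = -58
Area = |Σ|/2 = 29.

29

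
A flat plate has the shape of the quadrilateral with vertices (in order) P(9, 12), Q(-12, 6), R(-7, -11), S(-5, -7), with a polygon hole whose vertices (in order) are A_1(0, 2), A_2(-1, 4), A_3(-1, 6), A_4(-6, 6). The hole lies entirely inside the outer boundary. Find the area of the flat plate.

Outer boundary:
Σ = (198) + (174) + (-6) + (3) = 369
Area = |Σ|/2 = 184.5.
Hole:
Apply the shoelace formula: 2A = Σ (x_i·y_{i+1} − x_{i+1}·y_i), indices taken mod 4.
Cross-terms: 2, -2, 30, -12  ⇒  Σ = 18
Area = |Σ|/2 = 9.
Net area = 184.5 − 9 = 175.5.

175.5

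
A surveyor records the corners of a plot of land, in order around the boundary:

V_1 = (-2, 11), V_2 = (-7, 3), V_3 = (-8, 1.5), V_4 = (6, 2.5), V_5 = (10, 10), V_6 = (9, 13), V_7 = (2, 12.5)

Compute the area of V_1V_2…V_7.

132

Apply the surveyor's formula: 2A = Σ (x_i·y_{i+1} − x_{i+1}·y_i), indices taken mod 7.
V_1→V_2: (-2)(3) − (-7)(11) = 71
V_2→V_3: (-7)(1.5) − (-8)(3) = 13.5
V_3→V_4: (-8)(2.5) − (6)(1.5) = -29
V_4→V_5: (6)(10) − (10)(2.5) = 35
V_5→V_6: (10)(13) − (9)(10) = 40
V_6→V_7: (9)(12.5) − (2)(13) = 86.5
V_7→V_1: (2)(11) − (-2)(12.5) = 47
Σ = 264
Area = |Σ|/2 = 132.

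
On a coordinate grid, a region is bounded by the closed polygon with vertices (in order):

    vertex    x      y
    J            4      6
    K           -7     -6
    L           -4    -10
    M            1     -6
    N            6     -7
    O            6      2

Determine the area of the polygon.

Apply the surveyor's formula: 2A = Σ (x_i·y_{i+1} − x_{i+1}·y_i), indices taken mod 6.
Σ = (18) + (46) + (34) + (29) + (54) + (28) = 209
Area = |Σ|/2 = 104.5.

104.5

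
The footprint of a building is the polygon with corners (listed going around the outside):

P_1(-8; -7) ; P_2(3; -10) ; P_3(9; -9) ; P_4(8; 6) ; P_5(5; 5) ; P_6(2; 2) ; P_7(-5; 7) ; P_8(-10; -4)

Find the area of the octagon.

226

Apply the shoelace formula: 2A = Σ (x_i·y_{i+1} − x_{i+1}·y_i), indices taken mod 8.
Σ = (101) + (63) + (126) + (10) + (0) + (24) + (90) + (38) = 452
Area = |Σ|/2 = 226.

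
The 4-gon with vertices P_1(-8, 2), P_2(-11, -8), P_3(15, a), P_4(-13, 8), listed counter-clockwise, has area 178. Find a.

-4

The doubled signed area Σ (x_i y_{i+1} − x_{i+1} y_i) is linear in a.
With a=0 it equals 364; the coefficient of a is 2 (from the two edges through P_3).
So 2·a + 364 = 2·178 = 356 ⇒ a = -4.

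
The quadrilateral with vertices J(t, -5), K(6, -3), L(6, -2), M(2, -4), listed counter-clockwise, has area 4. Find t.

The doubled signed area Σ (x_i y_{i+1} − x_{i+1} y_i) is linear in t.
With t=0 it equals 6; the coefficient of t is 1 (from the two edges through J).
So 1·t + 6 = 2·4 = 8 ⇒ t = 2.

2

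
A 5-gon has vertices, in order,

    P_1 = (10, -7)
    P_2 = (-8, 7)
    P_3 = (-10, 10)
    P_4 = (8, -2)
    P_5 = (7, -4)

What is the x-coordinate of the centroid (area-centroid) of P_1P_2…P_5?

Apply the shoelace formula. First the cross-terms c_i = x_i·y_{i+1} − x_{i+1}·y_i:
  14, -10, -60, -18, -9  ⇒  2A = -83, A = -41.5.
Then Σ (x_i + x_{i+1})·c_i = -95, so x̄ = -95 / (6·(-41.5)) = 95/249.

95/249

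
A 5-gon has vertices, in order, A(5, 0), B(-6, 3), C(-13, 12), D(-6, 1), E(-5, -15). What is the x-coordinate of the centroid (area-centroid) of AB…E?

-518/211

Apply the surveyor's formula. First the cross-terms c_i = x_i·y_{i+1} − x_{i+1}·y_i:
  15, -33, 59, 95, 75  ⇒  2A = 211, A = 105.5.
Then Σ (x_i + x_{i+1})·c_i = -1554, so x̄ = -1554 / (6·105.5) = -518/211.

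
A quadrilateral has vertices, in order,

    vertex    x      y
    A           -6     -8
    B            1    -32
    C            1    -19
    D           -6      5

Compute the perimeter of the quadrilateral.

76

|AB| = √((7)² + (-24)²) = √625 = 25
|BC| = √((0)² + (13)²) = √169 = 13
|CD| = √((-7)² + (24)²) = √625 = 25
|DA| = √((0)² + (-13)²) = √169 = 13
Perimeter = 25 + 13 + 25 + 13 = 76.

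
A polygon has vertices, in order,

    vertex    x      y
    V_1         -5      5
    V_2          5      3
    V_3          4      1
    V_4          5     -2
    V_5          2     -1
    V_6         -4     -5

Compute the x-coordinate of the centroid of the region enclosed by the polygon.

-41/60

Apply the shoelace formula. First the cross-terms c_i = x_i·y_{i+1} − x_{i+1}·y_i:
  -40, -7, -13, -1, -14, -45  ⇒  2A = -120, A = -60.
Then Σ (x_i + x_{i+1})·c_i = 246, so x̄ = 246 / (6·(-60)) = -41/60.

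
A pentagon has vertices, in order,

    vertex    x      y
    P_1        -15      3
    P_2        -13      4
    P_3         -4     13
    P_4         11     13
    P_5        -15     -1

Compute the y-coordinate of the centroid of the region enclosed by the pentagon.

382/49

Apply the shoelace formula. First the cross-terms c_i = x_i·y_{i+1} − x_{i+1}·y_i:
  -21, -153, -195, 184, -60  ⇒  2A = -245, A = -122.5.
Then Σ (y_i + y_{i+1})·c_i = -5730, so ȳ = -5730 / (6·(-122.5)) = 382/49.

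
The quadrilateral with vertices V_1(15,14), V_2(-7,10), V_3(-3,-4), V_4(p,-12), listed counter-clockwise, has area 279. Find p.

2

The doubled signed area Σ (x_i y_{i+1} − x_{i+1} y_i) is linear in p.
With p=0 it equals 522; the coefficient of p is 18 (from the two edges through V_4).
So 18·p + 522 = 2·279 = 558 ⇒ p = 2.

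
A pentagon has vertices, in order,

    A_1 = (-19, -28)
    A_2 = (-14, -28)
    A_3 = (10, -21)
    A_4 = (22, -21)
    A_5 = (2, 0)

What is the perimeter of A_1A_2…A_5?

|A_1A_2| = √((5)² + (0)²) = √25 = 5
|A_2A_3| = √((24)² + (7)²) = √625 = 25
|A_3A_4| = √((12)² + (0)²) = √144 = 12
|A_4A_5| = √((-20)² + (21)²) = √841 = 29
|A_5A_1| = √((-21)² + (-28)²) = √1225 = 35
Perimeter = 5 + 25 + 12 + 29 + 35 = 106.

106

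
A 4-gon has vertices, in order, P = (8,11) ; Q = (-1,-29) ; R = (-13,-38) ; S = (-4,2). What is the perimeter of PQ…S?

|PQ| = √((-9)² + (-40)²) = √1681 = 41
|QR| = √((-12)² + (-9)²) = √225 = 15
|RS| = √((9)² + (40)²) = √1681 = 41
|SP| = √((12)² + (9)²) = √225 = 15
Perimeter = 41 + 15 + 41 + 15 = 112.

112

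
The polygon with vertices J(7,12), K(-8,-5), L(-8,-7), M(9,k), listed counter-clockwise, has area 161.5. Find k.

-5

Write out the shoelace sum; only the two edges meeting at M involve k:
2·Area = [((-8)·k − 9·(-7)) + (9·12 − 7·k)] + 77
       = -15·k + 248 = 323
⇒ k = -5.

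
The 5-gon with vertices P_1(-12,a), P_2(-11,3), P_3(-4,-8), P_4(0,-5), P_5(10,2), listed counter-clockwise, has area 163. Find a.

8

Write out the shoelace sum; only the two edges meeting at P_1 involve a:
2·Area = [(10·a − (-12)·2) + ((-12)·3 − (-11)·a)] + 170
       = 21·a + 158 = 326
⇒ a = 8.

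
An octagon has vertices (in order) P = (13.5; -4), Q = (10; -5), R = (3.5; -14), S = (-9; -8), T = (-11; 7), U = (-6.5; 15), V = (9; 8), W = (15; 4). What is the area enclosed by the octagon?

479.75

Σ = (-27.5) + (-122.5) + (-154) + (-151) + (-119.5) + (-187) + (-84) + (-114) = -959.5
Area = |Σ|/2 = 479.75.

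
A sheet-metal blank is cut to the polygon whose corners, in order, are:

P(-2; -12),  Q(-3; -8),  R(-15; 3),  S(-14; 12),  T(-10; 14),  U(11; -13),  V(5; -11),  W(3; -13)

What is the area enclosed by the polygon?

268.5

Apply Gauss's area formula: 2A = Σ (x_i·y_{i+1} − x_{i+1}·y_i), indices taken mod 8.
Σ = (-20) + (-129) + (-138) + (-76) + (-24) + (-56) + (-32) + (-62) = -537
Area = |Σ|/2 = 268.5.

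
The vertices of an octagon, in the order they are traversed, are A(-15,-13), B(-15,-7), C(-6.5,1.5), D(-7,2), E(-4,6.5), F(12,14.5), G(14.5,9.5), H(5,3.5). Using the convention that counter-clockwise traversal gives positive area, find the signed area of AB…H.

A→B: (-15)(-7) − (-15)(-13) = -90
B→C: (-15)(1.5) − (-6.5)(-7) = -68
C→D: (-6.5)(2) − (-7)(1.5) = -2.5
D→E: (-7)(6.5) − (-4)(2) = -37.5
E→F: (-4)(14.5) − (12)(6.5) = -136
F→G: (12)(9.5) − (14.5)(14.5) = -96.25
G→H: (14.5)(3.5) − (5)(9.5) = 3.25
H→A: (5)(-13) − (-15)(3.5) = -12.5
Σ = -439.5
Signed area = Σ/2 = -219.75 (negative ⇒ clockwise traversal).

-219.75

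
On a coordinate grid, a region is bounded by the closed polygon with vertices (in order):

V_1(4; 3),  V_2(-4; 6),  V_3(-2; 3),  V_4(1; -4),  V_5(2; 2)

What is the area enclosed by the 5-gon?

24.5

Apply the shoelace formula: 2A = Σ (x_i·y_{i+1} − x_{i+1}·y_i), indices taken mod 5.
Σ = (36) + (0) + (5) + (10) + (-2) = 49
Area = |Σ|/2 = 24.5.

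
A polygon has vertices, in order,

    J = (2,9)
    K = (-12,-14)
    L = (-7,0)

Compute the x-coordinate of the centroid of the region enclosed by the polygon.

Apply Gauss's area formula. First the cross-terms c_i = x_i·y_{i+1} − x_{i+1}·y_i:
  80, -98, -63  ⇒  2A = -81, A = -40.5.
Then Σ (x_i + x_{i+1})·c_i = 1377, so x̄ = 1377 / (6·(-40.5)) = -17/3.

-17/3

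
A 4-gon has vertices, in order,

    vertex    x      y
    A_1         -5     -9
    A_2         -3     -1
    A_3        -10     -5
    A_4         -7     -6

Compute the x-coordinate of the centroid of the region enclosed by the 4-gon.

-710/123

Apply the surveyor's formula. First the cross-terms c_i = x_i·y_{i+1} − x_{i+1}·y_i:
  -22, 5, 25, 33  ⇒  2A = 41, A = 20.5.
Then Σ (x_i + x_{i+1})·c_i = -710, so x̄ = -710 / (6·20.5) = -710/123.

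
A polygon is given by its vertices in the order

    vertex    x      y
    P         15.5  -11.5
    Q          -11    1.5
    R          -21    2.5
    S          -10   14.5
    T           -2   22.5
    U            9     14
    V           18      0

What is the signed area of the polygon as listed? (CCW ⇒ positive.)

-632.125

Apply the shoelace (surveyor's) formula: 2A = Σ (x_i·y_{i+1} − x_{i+1}·y_i), indices taken mod 7.
P→Q: (15.5)(1.5) − (-11)(-11.5) = -103.25
Q→R: (-11)(2.5) − (-21)(1.5) = 4
R→S: (-21)(14.5) − (-10)(2.5) = -279.5
S→T: (-10)(22.5) − (-2)(14.5) = -196
T→U: (-2)(14) − (9)(22.5) = -230.5
U→V: (9)(0) − (18)(14) = -252
V→P: (18)(-11.5) − (15.5)(0) = -207
Σ = -1264.25
Signed area = Σ/2 = -632.125 (negative ⇒ clockwise traversal).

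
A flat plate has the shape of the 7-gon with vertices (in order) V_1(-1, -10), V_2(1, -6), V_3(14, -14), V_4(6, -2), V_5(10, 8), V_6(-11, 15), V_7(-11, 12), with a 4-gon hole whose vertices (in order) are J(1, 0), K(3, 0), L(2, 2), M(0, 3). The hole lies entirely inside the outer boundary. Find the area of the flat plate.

297

Outer boundary:
Apply Gauss's area formula: 2A = Σ (x_i·y_{i+1} − x_{i+1}·y_i), indices taken mod 7.
V_1→V_2: (-1)(-6) − (1)(-10) = 16
V_2→V_3: (1)(-14) − (14)(-6) = 70
V_3→V_4: (14)(-2) − (6)(-14) = 56
V_4→V_5: (6)(8) − (10)(-2) = 68
V_5→V_6: (10)(15) − (-11)(8) = 238
V_6→V_7: (-11)(12) − (-11)(15) = 33
V_7→V_1: (-11)(-10) − (-1)(12) = 122
Σ = 603
Area = |Σ|/2 = 301.5.
Hole:
Apply Gauss's area formula: 2A = Σ (x_i·y_{i+1} − x_{i+1}·y_i), indices taken mod 4.
J→K: (1)(0) − (3)(0) = 0
K→L: (3)(2) − (2)(0) = 6
L→M: (2)(3) − (0)(2) = 6
M→J: (0)(0) − (1)(3) = -3
Σ = 9
Area = |Σ|/2 = 4.5.
Net area = 301.5 − 4.5 = 297.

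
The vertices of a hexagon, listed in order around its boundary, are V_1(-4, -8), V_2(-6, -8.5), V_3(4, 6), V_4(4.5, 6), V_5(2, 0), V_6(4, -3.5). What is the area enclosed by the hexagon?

Apply the surveyor's formula: 2A = Σ (x_i·y_{i+1} − x_{i+1}·y_i), indices taken mod 6.
V_1→V_2: (-4)(-8.5) − (-6)(-8) = -14
V_2→V_3: (-6)(6) − (4)(-8.5) = -2
V_3→V_4: (4)(6) − (4.5)(6) = -3
V_4→V_5: (4.5)(0) − (2)(6) = -12
V_5→V_6: (2)(-3.5) − (4)(0) = -7
V_6→V_1: (4)(-8) − (-4)(-3.5) = -46
Σ = -84
Area = |Σ|/2 = 42.

42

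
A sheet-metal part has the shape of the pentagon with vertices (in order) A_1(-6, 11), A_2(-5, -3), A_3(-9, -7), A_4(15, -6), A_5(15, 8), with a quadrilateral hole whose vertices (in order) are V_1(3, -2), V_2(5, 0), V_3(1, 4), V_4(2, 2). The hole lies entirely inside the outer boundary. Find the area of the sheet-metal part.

Outer boundary:
Apply the shoelace (surveyor's) formula: 2A = Σ (x_i·y_{i+1} − x_{i+1}·y_i), indices taken mod 5.
Σ = (73) + (8) + (159) + (210) + (213) = 663
Area = |Σ|/2 = 331.5.
Hole:
Σ = (10) + (20) + (-6) + (-10) = 14
Area = |Σ|/2 = 7.
Net area = 331.5 − 7 = 324.5.

324.5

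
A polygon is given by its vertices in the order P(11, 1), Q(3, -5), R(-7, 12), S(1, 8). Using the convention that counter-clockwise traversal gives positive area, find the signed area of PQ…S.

P→Q: (11)(-5) − (3)(1) = -58
Q→R: (3)(12) − (-7)(-5) = 1
R→S: (-7)(8) − (1)(12) = -68
S→P: (1)(1) − (11)(8) = -87
Σ = -212
Signed area = Σ/2 = -106 (negative ⇒ clockwise traversal).

-106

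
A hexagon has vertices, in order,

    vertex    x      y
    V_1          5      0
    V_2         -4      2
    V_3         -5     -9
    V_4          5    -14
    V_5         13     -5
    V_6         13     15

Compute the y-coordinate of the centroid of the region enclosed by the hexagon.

Apply Gauss's area formula. First the cross-terms c_i = x_i·y_{i+1} − x_{i+1}·y_i:
  10, 46, 115, 157, 260, -75  ⇒  2A = 513, A = 256.5.
Then Σ (y_i + y_{i+1})·c_i = -4455, so ȳ = -4455 / (6·256.5) = -55/19.

-55/19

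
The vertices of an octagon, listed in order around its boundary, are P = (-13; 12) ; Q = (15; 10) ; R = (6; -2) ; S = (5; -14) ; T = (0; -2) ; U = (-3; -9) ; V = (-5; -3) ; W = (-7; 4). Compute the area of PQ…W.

Apply Gauss's area formula: 2A = Σ (x_i·y_{i+1} − x_{i+1}·y_i), indices taken mod 8.
Σ = (-310) + (-90) + (-74) + (-10) + (-6) + (-36) + (-41) + (-32) = -599
Area = |Σ|/2 = 299.5.

299.5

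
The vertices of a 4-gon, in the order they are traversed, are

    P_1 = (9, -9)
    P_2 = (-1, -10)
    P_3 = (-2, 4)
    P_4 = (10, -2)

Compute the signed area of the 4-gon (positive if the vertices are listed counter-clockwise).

-115.5

Σ = (-99) + (-24) + (-36) + (-72) = -231
Signed area = Σ/2 = -115.5 (negative ⇒ clockwise traversal).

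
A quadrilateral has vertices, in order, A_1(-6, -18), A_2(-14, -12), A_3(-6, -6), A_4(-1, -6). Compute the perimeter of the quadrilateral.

|A_1A_2| = √((-8)² + (6)²) = √100 = 10
|A_2A_3| = √((8)² + (6)²) = √100 = 10
|A_3A_4| = √((5)² + (0)²) = √25 = 5
|A_4A_1| = √((-5)² + (-12)²) = √169 = 13
Perimeter = 10 + 10 + 5 + 13 = 38.

38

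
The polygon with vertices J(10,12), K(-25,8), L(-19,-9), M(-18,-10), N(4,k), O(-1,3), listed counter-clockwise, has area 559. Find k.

-19

Write out the shoelace sum; only the two edges meeting at N involve k:
2·Area = [((-18)·k − 4·(-10)) + (4·3 − (-1)·k)] + 743
       = -17·k + 795 = 1118
⇒ k = -19.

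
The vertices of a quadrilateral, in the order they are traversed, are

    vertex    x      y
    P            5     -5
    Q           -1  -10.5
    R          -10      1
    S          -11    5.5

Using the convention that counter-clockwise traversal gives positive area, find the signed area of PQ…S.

Cross-terms: -57.5, -106, -44, 27.5  ⇒  Σ = -180
Signed area = Σ/2 = -90 (negative ⇒ clockwise traversal).

-90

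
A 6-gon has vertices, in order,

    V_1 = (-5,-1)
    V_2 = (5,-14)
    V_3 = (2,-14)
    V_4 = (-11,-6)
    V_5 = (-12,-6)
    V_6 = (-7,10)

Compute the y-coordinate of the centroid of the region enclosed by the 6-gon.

-827/183

Apply Gauss's area formula. First the cross-terms c_i = x_i·y_{i+1} − x_{i+1}·y_i:
  75, -42, -166, -6, -162, 57  ⇒  2A = -244, A = -122.
Then Σ (y_i + y_{i+1})·c_i = 3308, so ȳ = 3308 / (6·(-122)) = -827/183.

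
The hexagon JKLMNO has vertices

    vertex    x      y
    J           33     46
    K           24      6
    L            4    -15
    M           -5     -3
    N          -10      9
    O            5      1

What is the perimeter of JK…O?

|JK| = √((-9)² + (-40)²) = √1681 = 41
|KL| = √((-20)² + (-21)²) = √841 = 29
|LM| = √((-9)² + (12)²) = √225 = 15
|MN| = √((-5)² + (12)²) = √169 = 13
|NO| = √((15)² + (-8)²) = √289 = 17
|OJ| = √((28)² + (45)²) = √2809 = 53
Perimeter = 41 + 29 + 15 + 13 + 17 + 53 = 168.

168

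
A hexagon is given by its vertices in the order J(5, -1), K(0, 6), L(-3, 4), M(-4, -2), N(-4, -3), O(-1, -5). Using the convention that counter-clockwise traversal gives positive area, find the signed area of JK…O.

58.5

Σ = (30) + (18) + (22) + (4) + (17) + (26) = 117
Signed area = Σ/2 = 58.5 (positive ⇒ counter-clockwise traversal).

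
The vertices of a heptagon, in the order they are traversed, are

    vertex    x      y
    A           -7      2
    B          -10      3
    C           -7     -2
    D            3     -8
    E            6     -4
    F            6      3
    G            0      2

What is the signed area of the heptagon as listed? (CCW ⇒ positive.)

A→B: (-7)(3) − (-10)(2) = -1
B→C: (-10)(-2) − (-7)(3) = 41
C→D: (-7)(-8) − (3)(-2) = 62
D→E: (3)(-4) − (6)(-8) = 36
E→F: (6)(3) − (6)(-4) = 42
F→G: (6)(2) − (0)(3) = 12
G→A: (0)(2) − (-7)(2) = 14
Σ = 206
Signed area = Σ/2 = 103 (positive ⇒ counter-clockwise traversal).

103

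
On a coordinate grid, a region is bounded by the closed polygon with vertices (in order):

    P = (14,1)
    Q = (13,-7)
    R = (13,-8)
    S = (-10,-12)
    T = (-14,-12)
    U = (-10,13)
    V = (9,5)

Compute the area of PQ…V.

469

Apply Gauss's area formula: 2A = Σ (x_i·y_{i+1} − x_{i+1}·y_i), indices taken mod 7.
Σ = (-111) + (-13) + (-236) + (-48) + (-302) + (-167) + (-61) = -938
Area = |Σ|/2 = 469.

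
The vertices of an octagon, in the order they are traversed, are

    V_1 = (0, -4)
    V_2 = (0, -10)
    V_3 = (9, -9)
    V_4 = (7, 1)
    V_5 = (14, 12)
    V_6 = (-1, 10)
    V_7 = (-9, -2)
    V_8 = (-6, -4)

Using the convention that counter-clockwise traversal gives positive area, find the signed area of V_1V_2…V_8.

262

Σ = (0) + (90) + (72) + (70) + (152) + (92) + (24) + (24) = 524
Signed area = Σ/2 = 262 (positive ⇒ counter-clockwise traversal).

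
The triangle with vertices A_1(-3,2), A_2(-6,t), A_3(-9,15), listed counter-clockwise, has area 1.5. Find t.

Write out the shoelace sum; only the two edges meeting at A_2 involve t:
2·Area = [((-3)·t − (-6)·2) + ((-6)·15 − (-9)·t)] + 27
       = 6·t + -51 = 3
⇒ t = 9.

9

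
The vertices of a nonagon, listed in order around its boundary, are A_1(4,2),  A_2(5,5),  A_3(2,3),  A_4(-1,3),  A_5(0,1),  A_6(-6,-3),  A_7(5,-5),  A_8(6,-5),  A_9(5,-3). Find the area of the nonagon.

Apply the surveyor's formula: 2A = Σ (x_i·y_{i+1} − x_{i+1}·y_i), indices taken mod 9.
Cross-terms: 10, 5, 9, -1, 6, 45, 5, 7, 22  ⇒  Σ = 108
Area = |Σ|/2 = 54.

54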